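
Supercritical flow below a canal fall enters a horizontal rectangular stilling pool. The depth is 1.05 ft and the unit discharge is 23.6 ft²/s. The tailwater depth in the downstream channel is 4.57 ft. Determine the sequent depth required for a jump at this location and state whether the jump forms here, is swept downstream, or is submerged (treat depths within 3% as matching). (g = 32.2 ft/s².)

V₁ = q/y₁ = 23.6/1.05 = 22.5 ft/s. Fr₁ = V₁/√(g·y₁) = 22.5/√(32.2×1.05) = 3.87.
Bélanger equation: y₂/y₁ = ½[√(1 + 8Fr₁²) − 1] = ½[√120.5 − 1] = 4.99.
y₂ = 4.99 × 1.05 = 5.24 ft.
Tailwater y_tw = 4.57 ft: y_tw < y₂, so the jump is swept downstream.

y₂ = 5.24 ft; the jump is swept downstream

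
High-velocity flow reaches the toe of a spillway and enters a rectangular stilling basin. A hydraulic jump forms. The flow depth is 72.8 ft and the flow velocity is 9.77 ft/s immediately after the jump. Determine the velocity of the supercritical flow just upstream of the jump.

V₁ = 129 ft/s

Fr₂ = V₂/√(g·y₂) = 9.77/√(32.2×72.8) = 0.202.
From the momentum equation (using Fr₂), y₁/y₂ = ½[√(1 + 8Fr₂²) − 1] = ½[√1.326 − 1] = 0.0757.
y₁ = 0.0757 × 72.8 = 5.51 ft.
V₁ = q/y₁ = 711/5.51 = 129 ft/s.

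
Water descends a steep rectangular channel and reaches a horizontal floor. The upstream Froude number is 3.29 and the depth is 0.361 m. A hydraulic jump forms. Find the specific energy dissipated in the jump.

Fr₁ = 3.29 (given).
By Bélanger, y₂/y₁ = ½[√(1 + 8Fr₁²) − 1] = ½[√87.59 − 1] = 4.18.
y₂ = 4.18 × 0.361 = 1.51 m.
V₁ = Fr₁·√(g·y₁) = 3.29×√(9.81×0.361) = 6.19 m/s; q = V₁·y₁ = 2.24 m²/s. V₂ = q/y₂ = 2.24/1.51 = 1.48 m/s. E₁ = y₁ + V₁²/2g = 2.31 m; E₂ = y₂ + V₂²/2g = 1.62 m. ΔE = E₁ − E₂ = 0.694 m.

ΔE = 0.694 m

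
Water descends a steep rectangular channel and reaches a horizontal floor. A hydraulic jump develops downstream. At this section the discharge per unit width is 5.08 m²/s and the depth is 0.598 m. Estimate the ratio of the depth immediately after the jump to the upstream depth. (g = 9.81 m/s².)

V₁ = q/y₁ = 5.08/0.598 = 8.49 m/s. Fr₁ = V₁/√(g·y₁) = 8.49/√(9.81×0.598) = 3.51.
Conjugate-depth relation: y₂/y₁ = ½[√(1 + 8Fr₁²) − 1] = ½[√99.41 − 1] = 4.49.

y₂/y₁ = 4.49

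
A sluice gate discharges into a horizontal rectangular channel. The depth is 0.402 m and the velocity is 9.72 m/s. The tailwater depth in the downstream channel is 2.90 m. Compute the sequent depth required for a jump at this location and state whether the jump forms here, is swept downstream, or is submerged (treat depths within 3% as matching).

Fr₁ = V₁/√(g·y₁) = 9.72/√(9.81×0.402) = 4.89.
Conjugate-depth relation: y₂/y₁ = ½[√(1 + 8Fr₁²) − 1] = ½[√192.7 − 1] = 6.44.
y₂ = 6.44 × 0.402 = 2.59 m.
Tailwater y_tw = 2.90 m: y_tw > y₂, so the jump is submerged.

y₂ = 2.59 m; the jump is submerged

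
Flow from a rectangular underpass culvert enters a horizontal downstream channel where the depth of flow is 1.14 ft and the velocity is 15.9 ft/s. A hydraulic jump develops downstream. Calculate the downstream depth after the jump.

y₂ = 3.70 ft

Fr₁ = V₁/√(g·y₁) = 15.9/√(32.2×1.14) = 2.62.
Conjugate-depth relation: y₂/y₁ = ½[√(1 + 8Fr₁²) − 1] = ½[√56.10 − 1] = 3.24.
y₂ = 3.24 × 1.14 = 3.70 ft.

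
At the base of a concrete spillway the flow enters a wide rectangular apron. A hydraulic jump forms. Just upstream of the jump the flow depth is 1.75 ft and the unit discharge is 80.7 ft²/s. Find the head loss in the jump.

V₁ = q/y₁ = 80.7/1.75 = 46.1 ft/s. Fr₁ = V₁/√(g·y₁) = 46.1/√(32.2×1.75) = 6.14.
Sequent-depth ratio: y₂/y₁ = ½[√(1 + 8Fr₁²) − 1] = ½[√302.9 − 1] = 8.20.
y₂ = 8.20 × 1.75 = 14.4 ft.
Head loss: ΔE = (y₂ − y₁)³/(4y₁y₂) = (14.4 − 1.75)³/(4×1.75×14.4) = 2002/100 = 19.9 ft.

ΔE = 19.9 ft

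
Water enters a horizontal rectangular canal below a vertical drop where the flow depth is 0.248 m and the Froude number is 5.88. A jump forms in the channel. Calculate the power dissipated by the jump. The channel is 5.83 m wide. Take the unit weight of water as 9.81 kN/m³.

P = 328 kW

Fr₁ = 5.88 (given).
By Bélanger, y₂/y₁ = ½[√(1 + 8Fr₁²) − 1] = ½[√277.6 − 1] = 7.83.
y₂ = 7.83 × 0.248 = 1.94 m.
V₁ = Fr₁·√(g·y₁) = 5.88×√(9.81×0.248) = 9.17 m/s; q = V₁·y₁ = 2.27 m²/s. V₂ = q/y₂ = 2.27/1.94 = 1.17 m/s. E₁ = y₁ + V₁²/2g = 4.54 m; E₂ = y₂ + V₂²/2g = 2.01 m. ΔE = E₁ − E₂ = 2.52 m.
Q = q·b = 2.27 × 5.83 = 13.3 m³/s. P = γ·Q·ΔE = 9.81 × 13.3 × 2.52 = 328 kW.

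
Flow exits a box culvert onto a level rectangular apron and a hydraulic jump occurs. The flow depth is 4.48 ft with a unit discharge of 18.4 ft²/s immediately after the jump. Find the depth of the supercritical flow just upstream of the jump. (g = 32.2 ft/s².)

y₁ = 0.876 ft

V₂ = q/y₂ = 18.4/4.48 = 4.11 ft/s; Fr₂ = V₂/√(g·y₂) = 0.342.
From the momentum equation (using Fr₂), y₁/y₂ = ½[√(1 + 8Fr₂²) − 1] = ½[√1.935 − 1] = 0.196.
y₁ = 0.196 × 4.48 = 0.876 ft.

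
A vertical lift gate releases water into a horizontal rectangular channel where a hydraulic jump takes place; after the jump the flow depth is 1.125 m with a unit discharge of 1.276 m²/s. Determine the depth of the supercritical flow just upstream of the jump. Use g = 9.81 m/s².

y₁ = 0.2195 m

V₂ = q/y₂ = 1.276/1.125 = 1.134 m/s; Fr₂ = V₂/√(g·y₂) = 0.3414.
From the momentum equation (using Fr₂), y₁/y₂ = ½[√(1 + 8Fr₂²) − 1] = ½[√1.9325 − 1] = 0.1951.
y₁ = 0.1951 × 1.125 = 0.2195 m.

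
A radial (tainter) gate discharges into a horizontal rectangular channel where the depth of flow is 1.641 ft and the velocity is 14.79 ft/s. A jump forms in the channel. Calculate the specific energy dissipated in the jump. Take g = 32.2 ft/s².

Fr₁ = V₁/√(g·y₁) = 14.79/√(32.2×1.641) = 2.035.
Conjugate-depth relation: y₂/y₁ = ½[√(1 + 8Fr₁²) − 1] = ½[√34.118 − 1] = 2.421.
y₂ = 2.421 × 1.641 = 3.972 ft.
Head loss: ΔE = (y₂ − y₁)³/(4y₁y₂) = (3.972 − 1.641)³/(4×1.641×3.972) = 12.67/26.07 = 0.4858 ft.

ΔE = 0.4858 ft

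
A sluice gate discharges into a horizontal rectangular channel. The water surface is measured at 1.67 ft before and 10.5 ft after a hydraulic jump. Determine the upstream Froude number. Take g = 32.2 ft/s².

Fr₁ = 4.79

For a rectangular channel the momentum equation gives q² = ½·g·y₁·y₂·(y₁ + y₂) = ½×32.2×1.67×10.5×12.2 = 3436.
q = √3436 = 58.6 ft²/s.
V₁ = q/y₁ = 35.1 ft/s; Fr₁ = V₁/√(g·y₁) = 4.79.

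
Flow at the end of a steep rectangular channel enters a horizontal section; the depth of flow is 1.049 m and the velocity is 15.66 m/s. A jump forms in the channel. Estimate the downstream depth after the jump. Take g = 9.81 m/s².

Fr₁ = V₁/√(g·y₁) = 15.66/√(9.81×1.049) = 4.882.
Sequent-depth ratio: y₂/y₁ = ½[√(1 + 8Fr₁²) − 1] = ½[√191.65 − 1] = 6.422.
y₂ = 6.422 × 1.049 = 6.736 m.

y₂ = 6.736 m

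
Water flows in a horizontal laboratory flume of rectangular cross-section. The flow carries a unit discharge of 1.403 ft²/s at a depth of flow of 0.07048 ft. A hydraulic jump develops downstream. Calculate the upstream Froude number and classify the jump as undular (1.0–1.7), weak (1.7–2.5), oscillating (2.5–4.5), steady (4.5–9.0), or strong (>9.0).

Fr₁ = 13.21; strong jump

V₁ = q/y₁ = 1.403/0.07048 = 19.91 ft/s. Fr₁ = V₁/√(g·y₁) = 19.91/√(32.2×0.07048) = 13.21.
Fr₁ = 13.21 lies in the strong range.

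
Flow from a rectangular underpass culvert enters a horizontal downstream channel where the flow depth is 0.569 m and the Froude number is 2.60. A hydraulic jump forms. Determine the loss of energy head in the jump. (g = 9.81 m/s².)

Fr₁ = 2.60 (given).
From the momentum equation for a rectangular channel, y₂/y₁ = ½[√(1 + 8Fr₁²) − 1] = ½[√55.08 − 1] = 3.21.
y₂ = 3.21 × 0.569 = 1.83 m.
V₁ = Fr₁·√(g·y₁) = 2.60×√(9.81×0.569) = 6.14 m/s; q = V₁·y₁ = 3.50 m²/s. V₂ = q/y₂ = 3.50/1.83 = 1.91 m/s. E₁ = y₁ + V₁²/2g = 2.49 m; E₂ = y₂ + V₂²/2g = 2.01 m. ΔE = E₁ − E₂ = 0.479 m.

ΔE = 0.479 m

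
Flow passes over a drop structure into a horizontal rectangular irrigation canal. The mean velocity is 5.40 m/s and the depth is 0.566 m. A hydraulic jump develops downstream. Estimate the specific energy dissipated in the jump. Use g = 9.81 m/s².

Fr₁ = V₁/√(g·y₁) = 5.40/√(9.81×0.566) = 2.29.
Bélanger equation: y₂/y₁ = ½[√(1 + 8Fr₁²) − 1] = ½[√43.01 − 1] = 2.78.
y₂ = 2.78 × 0.566 = 1.57 m.
q = V₁·y₁ = 5.40 × 0.566 = 3.06 m²/s. V₂ = q/y₂ = 3.06/1.57 = 1.94 m/s. E₁ = y₁ + V₁²/2g = 2.05 m; E₂ = y₂ + V₂²/2g = 1.77 m. ΔE = E₁ − E₂ = 0.287 m.

ΔE = 0.287 m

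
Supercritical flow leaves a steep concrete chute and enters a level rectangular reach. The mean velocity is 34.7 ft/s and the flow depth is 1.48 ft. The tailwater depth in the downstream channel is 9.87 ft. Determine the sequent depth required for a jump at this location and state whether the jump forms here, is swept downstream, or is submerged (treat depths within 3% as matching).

Fr₁ = V₁/√(g·y₁) = 34.7/√(32.2×1.48) = 5.03.
Conjugate-depth relation: y₂/y₁ = ½[√(1 + 8Fr₁²) − 1] = ½[√203.1 − 1] = 6.63.
y₂ = 6.63 × 1.48 = 9.81 ft.
Tailwater y_tw = 9.87 ft: y_tw ≈ y₂, so the jump forms here.

y₂ = 9.81 ft; the jump forms here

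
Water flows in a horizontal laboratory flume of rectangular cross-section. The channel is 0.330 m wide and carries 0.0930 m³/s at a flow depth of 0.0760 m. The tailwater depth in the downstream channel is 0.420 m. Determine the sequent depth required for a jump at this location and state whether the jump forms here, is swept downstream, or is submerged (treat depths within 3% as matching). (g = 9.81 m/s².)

q = Q/b = 0.0930/0.330 = 0.282 m²/s; V₁ = q/y₁ = 3.71 m/s. Fr₁ = V₁/√(g·y₁) = 4.29.
Bélanger equation: y₂/y₁ = ½[√(1 + 8Fr₁²) − 1] = ½[√148.5 − 1] = 5.59.
y₂ = 5.59 × 0.0760 = 0.425 m.
Tailwater y_tw = 0.420 m: y_tw ≈ y₂, so the jump forms here.

y₂ = 0.425 m; the jump forms here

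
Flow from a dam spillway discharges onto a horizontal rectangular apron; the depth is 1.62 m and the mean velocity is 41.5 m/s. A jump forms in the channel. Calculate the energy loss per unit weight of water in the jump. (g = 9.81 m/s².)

Fr₁ = V₁/√(g·y₁) = 41.5/√(9.81×1.62) = 10.4.
Bélanger equation: y₂/y₁ = ½[√(1 + 8Fr₁²) − 1] = ½[√868.0 − 1] = 14.2.
y₂ = 14.2 × 1.62 = 23.1 m.
q = V₁·y₁ = 41.5 × 1.62 = 67.2 m²/s. V₂ = q/y₂ = 67.2/23.1 = 2.92 m/s. E₁ = y₁ + V₁²/2g = 89.4 m; E₂ = y₂ + V₂²/2g = 23.5 m. ΔE = E₁ − E₂ = 65.9 m.

ΔE = 65.9 m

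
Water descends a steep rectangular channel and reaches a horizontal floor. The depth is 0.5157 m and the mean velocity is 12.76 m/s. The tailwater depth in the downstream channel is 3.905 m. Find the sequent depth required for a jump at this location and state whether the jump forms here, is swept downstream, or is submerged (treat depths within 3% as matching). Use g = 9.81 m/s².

y₂ = 3.888 m; the jump forms here

Fr₁ = V₁/√(g·y₁) = 12.76/√(9.81×0.5157) = 5.673.
Conjugate-depth relation: y₂/y₁ = ½[√(1 + 8Fr₁²) − 1] = ½[√258.47 − 1] = 7.538.
y₂ = 7.538 × 0.5157 = 3.888 m.
Tailwater y_tw = 3.905 m: y_tw ≈ y₂, so the jump forms here.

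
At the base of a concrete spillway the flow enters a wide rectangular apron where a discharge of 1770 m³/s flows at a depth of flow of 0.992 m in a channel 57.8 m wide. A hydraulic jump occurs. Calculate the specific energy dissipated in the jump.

q = Q/b = 1770/57.8 = 30.6 m²/s; V₁ = q/y₁ = 30.9 m/s. Fr₁ = V₁/√(g·y₁) = 9.90.
From the momentum equation for a rectangular channel, y₂/y₁ = ½[√(1 + 8Fr₁²) − 1] = ½[√784.4 − 1] = 13.5.
y₂ = 13.5 × 0.992 = 13.4 m.
Head loss: ΔE = (y₂ − y₁)³/(4y₁y₂) = (13.4 − 0.992)³/(4×0.992×13.4) = 1908/53.2 = 35.9 m.

ΔE = 35.9 m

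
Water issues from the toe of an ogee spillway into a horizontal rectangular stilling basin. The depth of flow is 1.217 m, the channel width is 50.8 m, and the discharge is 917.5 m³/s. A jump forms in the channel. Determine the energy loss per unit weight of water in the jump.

ΔE = 5.275 m

q = Q/b = 917.5/50.8 = 18.06 m²/s; V₁ = q/y₁ = 14.84 m/s. Fr₁ = V₁/√(g·y₁) = 4.295.
Sequent-depth ratio: y₂/y₁ = ½[√(1 + 8Fr₁²) − 1] = ½[√148.58 − 1] = 5.595.
y₂ = 5.595 × 1.217 = 6.809 m.
Head loss: ΔE = (y₂ − y₁)³/(4y₁y₂) = (6.809 − 1.217)³/(4×1.217×6.809) = 174.8/33.15 = 5.275 m.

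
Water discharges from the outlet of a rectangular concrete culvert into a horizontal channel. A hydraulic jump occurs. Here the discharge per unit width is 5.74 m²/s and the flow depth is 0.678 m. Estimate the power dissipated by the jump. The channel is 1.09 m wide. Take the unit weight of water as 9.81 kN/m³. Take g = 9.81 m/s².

V₁ = q/y₁ = 5.74/0.678 = 8.47 m/s. Fr₁ = V₁/√(g·y₁) = 8.47/√(9.81×0.678) = 3.28.
By Bélanger, y₂/y₁ = ½[√(1 + 8Fr₁²) − 1] = ½[√87.21 − 1] = 4.17.
y₂ = 4.17 × 0.678 = 2.83 m.
V₂ = q/y₂ = 5.74/2.83 = 2.03 m/s. E₁ = y₁ + V₁²/2g = 4.33 m; E₂ = y₂ + V₂²/2g = 3.04 m. ΔE = E₁ − E₂ = 1.29 m.
Q = q·b = 5.74 × 1.09 = 6.26 m³/s. P = γ·Q·ΔE = 9.81 × 6.26 × 1.29 = 79.4 kW.

P = 79.4 kW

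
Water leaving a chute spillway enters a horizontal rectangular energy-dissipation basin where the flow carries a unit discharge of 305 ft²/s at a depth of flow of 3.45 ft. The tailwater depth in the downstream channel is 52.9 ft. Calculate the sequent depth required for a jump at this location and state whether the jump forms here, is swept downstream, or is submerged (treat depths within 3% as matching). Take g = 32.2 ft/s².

y₂ = 39.2 ft; the jump is submerged

V₁ = q/y₁ = 305/3.45 = 88.4 ft/s. Fr₁ = V₁/√(g·y₁) = 88.4/√(32.2×3.45) = 8.39.
Sequent-depth ratio: y₂/y₁ = ½[√(1 + 8Fr₁²) − 1] = ½[√563.8 − 1] = 11.4.
y₂ = 11.4 × 3.45 = 39.2 ft.
Tailwater y_tw = 52.9 ft: y_tw > y₂, so the jump is submerged.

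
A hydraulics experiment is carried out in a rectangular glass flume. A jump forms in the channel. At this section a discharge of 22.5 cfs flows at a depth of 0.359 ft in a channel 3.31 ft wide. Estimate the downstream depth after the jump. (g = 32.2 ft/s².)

q = Q/b = 22.5/3.31 = 6.80 ft²/s; V₁ = q/y₁ = 18.9 ft/s. Fr₁ = V₁/√(g·y₁) = 5.57.
From the momentum equation for a rectangular channel, y₂/y₁ = ½[√(1 + 8Fr₁²) − 1] = ½[√249.1 − 1] = 7.39.
y₂ = 7.39 × 0.359 = 2.65 ft.

y₂ = 2.65 ft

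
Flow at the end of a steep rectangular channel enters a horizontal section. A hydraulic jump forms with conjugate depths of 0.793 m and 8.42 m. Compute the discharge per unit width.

For a rectangular channel the momentum equation gives q² = ½·g·y₁·y₂·(y₁ + y₂) = ½×9.81×0.793×8.42×9.21 = 302.
q = √302 = 17.4 m²/s.

q = 17.4 m²/s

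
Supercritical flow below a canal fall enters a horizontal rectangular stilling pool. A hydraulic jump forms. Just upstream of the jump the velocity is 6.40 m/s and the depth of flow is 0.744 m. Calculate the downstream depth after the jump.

y₂ = 2.15 m

Fr₁ = V₁/√(g·y₁) = 6.40/√(9.81×0.744) = 2.37.
Conjugate-depth relation: y₂/y₁ = ½[√(1 + 8Fr₁²) − 1] = ½[√45.90 − 1] = 2.89.
y₂ = 2.89 × 0.744 = 2.15 m.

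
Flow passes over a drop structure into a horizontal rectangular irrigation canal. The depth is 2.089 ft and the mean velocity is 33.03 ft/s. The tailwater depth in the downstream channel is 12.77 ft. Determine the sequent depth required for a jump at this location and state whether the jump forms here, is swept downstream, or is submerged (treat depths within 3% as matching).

Fr₁ = V₁/√(g·y₁) = 33.03/√(32.2×2.089) = 4.027.
Sequent-depth ratio: y₂/y₁ = ½[√(1 + 8Fr₁²) − 1] = ½[√130.75 − 1] = 5.217.
y₂ = 5.217 × 2.089 = 10.90 ft.
Tailwater y_tw = 12.77 ft: y_tw > y₂, so the jump is submerged.

y₂ = 10.90 ft; the jump is submerged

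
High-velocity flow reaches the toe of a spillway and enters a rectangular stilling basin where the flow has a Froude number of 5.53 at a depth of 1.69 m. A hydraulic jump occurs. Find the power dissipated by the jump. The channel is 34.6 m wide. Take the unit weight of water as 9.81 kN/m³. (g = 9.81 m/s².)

Fr₁ = 5.53 (given).
By Bélanger, y₂/y₁ = ½[√(1 + 8Fr₁²) − 1] = ½[√245.6 − 1] = 7.34.
y₂ = 7.34 × 1.69 = 12.4 m.
Head loss: ΔE = (y₂ − y₁)³/(4y₁y₂) = (12.4 − 1.69)³/(4×1.69×12.4) = 1228/83.8 = 14.7 m.
V₁ = Fr₁·√(g·y₁) = 5.53×√(9.81×1.69) = 22.5 m/s; q = V₁·y₁ = 38.1 m²/s. Q = q·b = 38.1 × 34.6 = 1317 m³/s. P = γ·Q·ΔE = 9.81 × 1317 × 14.7 = 189248 kW.

P = 189248 kW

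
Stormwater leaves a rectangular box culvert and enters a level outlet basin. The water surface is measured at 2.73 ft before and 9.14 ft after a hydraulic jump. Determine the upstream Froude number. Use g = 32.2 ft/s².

Fr₁ = 2.70

For a rectangular channel the momentum equation gives q² = ½·g·y₁·y₂·(y₁ + y₂) = ½×32.2×2.73×9.14×11.9 = 4769.
q = √4769 = 69.1 ft²/s.
V₁ = q/y₁ = 25.3 ft/s; Fr₁ = V₁/√(g·y₁) = 2.70.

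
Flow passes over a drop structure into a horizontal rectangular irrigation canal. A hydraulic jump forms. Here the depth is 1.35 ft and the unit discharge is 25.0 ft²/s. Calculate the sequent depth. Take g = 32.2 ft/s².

V₁ = q/y₁ = 25.0/1.35 = 18.5 ft/s. Fr₁ = V₁/√(g·y₁) = 18.5/√(32.2×1.35) = 2.81.
By Bélanger, y₂/y₁ = ½[√(1 + 8Fr₁²) − 1] = ½[√64.11 − 1] = 3.50.
y₂ = 3.50 × 1.35 = 4.73 ft.

y₂ = 4.73 ft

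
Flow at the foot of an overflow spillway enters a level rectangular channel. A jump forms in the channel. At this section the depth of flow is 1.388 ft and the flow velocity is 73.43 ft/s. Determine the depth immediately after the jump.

y₂ = 20.88 ft

Fr₁ = V₁/√(g·y₁) = 73.43/√(32.2×1.388) = 10.98.
Sequent-depth ratio: y₂/y₁ = ½[√(1 + 8Fr₁²) − 1] = ½[√966.14 − 1] = 15.04.
y₂ = 15.04 × 1.388 = 20.88 ft.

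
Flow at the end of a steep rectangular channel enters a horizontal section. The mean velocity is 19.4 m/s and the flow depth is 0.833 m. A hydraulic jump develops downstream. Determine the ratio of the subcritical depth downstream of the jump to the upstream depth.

y₂/y₁ = 9.11

Fr₁ = V₁/√(g·y₁) = 19.4/√(9.81×0.833) = 6.79.
Bélanger equation: y₂/y₁ = ½[√(1 + 8Fr₁²) − 1] = ½[√369.5 − 1] = 9.11.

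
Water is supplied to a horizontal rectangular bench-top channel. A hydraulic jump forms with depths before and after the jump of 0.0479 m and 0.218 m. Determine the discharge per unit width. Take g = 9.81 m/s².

For a rectangular channel the momentum equation gives q² = ½·g·y₁·y₂·(y₁ + y₂) = ½×9.81×0.0479×0.218×0.266 = 0.0136.
q = √0.0136 = 0.117 m²/s.

q = 0.117 m²/s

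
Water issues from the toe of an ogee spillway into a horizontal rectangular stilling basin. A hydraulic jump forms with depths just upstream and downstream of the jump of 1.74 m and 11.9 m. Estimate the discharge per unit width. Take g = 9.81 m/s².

For a rectangular channel the momentum equation gives q² = ½·g·y₁·y₂·(y₁ + y₂) = ½×9.81×1.74×11.9×13.6 = 1385.
q = √1385 = 37.2 m²/s.

q = 37.2 m²/s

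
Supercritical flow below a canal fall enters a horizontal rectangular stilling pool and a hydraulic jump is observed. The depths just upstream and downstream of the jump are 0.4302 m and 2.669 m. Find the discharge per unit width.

For a rectangular channel the momentum equation gives q² = ½·g·y₁·y₂·(y₁ + y₂) = ½×9.81×0.4302×2.669×3.099 = 17.45.
q = √17.45 = 4.178 m²/s.

q = 4.178 m²/s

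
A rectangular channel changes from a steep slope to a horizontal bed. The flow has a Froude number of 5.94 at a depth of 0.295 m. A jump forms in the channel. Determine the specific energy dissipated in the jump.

Fr₁ = 5.94 (given).
By Bélanger, y₂/y₁ = ½[√(1 + 8Fr₁²) − 1] = ½[√283.3 − 1] = 7.92.
y₂ = 7.92 × 0.295 = 2.34 m.
V₁ = Fr₁·√(g·y₁) = 5.94×√(9.81×0.295) = 10.1 m/s; q = V₁·y₁ = 2.98 m²/s. V₂ = q/y₂ = 2.98/2.34 = 1.28 m/s. E₁ = y₁ + V₁²/2g = 5.50 m; E₂ = y₂ + V₂²/2g = 2.42 m. ΔE = E₁ − E₂ = 3.08 m.

ΔE = 3.08 m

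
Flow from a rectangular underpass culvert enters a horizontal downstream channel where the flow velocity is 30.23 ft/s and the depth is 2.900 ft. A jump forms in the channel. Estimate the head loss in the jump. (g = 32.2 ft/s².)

ΔE = 4.720 ft

Fr₁ = V₁/√(g·y₁) = 30.23/√(32.2×2.900) = 3.128.
Conjugate-depth relation: y₂/y₁ = ½[√(1 + 8Fr₁²) − 1] = ½[√79.291 − 1] = 3.952.
y₂ = 3.952 × 2.900 = 11.46 ft.
Head loss: ΔE = (y₂ − y₁)³/(4y₁y₂) = (11.46 − 2.900)³/(4×2.900×11.46) = 627.6/133.0 = 4.720 ft.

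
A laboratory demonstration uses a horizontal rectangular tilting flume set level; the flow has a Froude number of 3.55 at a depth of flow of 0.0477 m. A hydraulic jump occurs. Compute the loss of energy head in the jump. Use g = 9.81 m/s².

Fr₁ = 3.55 (given).
Conjugate-depth relation: y₂/y₁ = ½[√(1 + 8Fr₁²) − 1] = ½[√101.8 − 1] = 4.55.
y₂ = 4.55 × 0.0477 = 0.217 m.
V₁ = Fr₁·√(g·y₁) = 3.55×√(9.81×0.0477) = 2.43 m/s; q = V₁·y₁ = 0.116 m²/s. V₂ = q/y₂ = 0.116/0.217 = 0.534 m/s. E₁ = y₁ + V₁²/2g = 0.348 m; E₂ = y₂ + V₂²/2g = 0.231 m. ΔE = E₁ − E₂ = 0.117 m.

ΔE = 0.117 m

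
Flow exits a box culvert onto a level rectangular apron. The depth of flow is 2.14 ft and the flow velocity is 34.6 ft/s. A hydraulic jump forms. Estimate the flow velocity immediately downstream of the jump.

V₂ = 6.39 ft/s

Fr₁ = V₁/√(g·y₁) = 34.6/√(32.2×2.14) = 4.17.
Sequent-depth ratio: y₂/y₁ = ½[√(1 + 8Fr₁²) − 1] = ½[√140.0 − 1] = 5.42.
y₂ = 5.42 × 2.14 = 11.6 ft.
q = V₁·y₁ = 34.6 × 2.14 = 74.0 ft²/s.
V₂ = q/y₂ = 74.0/11.6 = 6.39 ft/s.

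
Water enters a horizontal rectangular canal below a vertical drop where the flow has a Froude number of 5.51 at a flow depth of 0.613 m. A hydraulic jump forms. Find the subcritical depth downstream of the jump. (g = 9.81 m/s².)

y₂ = 4.48 m

Fr₁ = 5.51 (given).
By Bélanger, y₂/y₁ = ½[√(1 + 8Fr₁²) − 1] = ½[√243.9 − 1] = 7.31.
y₂ = 7.31 × 0.613 = 4.48 m.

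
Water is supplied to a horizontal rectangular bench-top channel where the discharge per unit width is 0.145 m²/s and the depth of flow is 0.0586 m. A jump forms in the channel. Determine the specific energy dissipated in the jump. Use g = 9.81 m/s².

V₁ = q/y₁ = 0.145/0.0586 = 2.47 m/s. Fr₁ = V₁/√(g·y₁) = 2.47/√(9.81×0.0586) = 3.26.
From the momentum equation for a rectangular channel, y₂/y₁ = ½[√(1 + 8Fr₁²) − 1] = ½[√86.20 − 1] = 4.14.
y₂ = 4.14 × 0.0586 = 0.243 m.
V₂ = q/y₂ = 0.145/0.243 = 0.597 m/s. E₁ = y₁ + V₁²/2g = 0.371 m; E₂ = y₂ + V₂²/2g = 0.261 m. ΔE = E₁ − E₂ = 0.110 m.

ΔE = 0.110 m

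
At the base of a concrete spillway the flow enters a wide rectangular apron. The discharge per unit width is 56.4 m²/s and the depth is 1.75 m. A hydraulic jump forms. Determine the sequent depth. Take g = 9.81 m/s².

y₂ = 18.4 m

V₁ = q/y₁ = 56.4/1.75 = 32.2 m/s. Fr₁ = V₁/√(g·y₁) = 32.2/√(9.81×1.75) = 7.78.
Conjugate-depth relation: y₂/y₁ = ½[√(1 + 8Fr₁²) − 1] = ½[√485.0 − 1] = 10.5.
y₂ = 10.5 × 1.75 = 18.4 m.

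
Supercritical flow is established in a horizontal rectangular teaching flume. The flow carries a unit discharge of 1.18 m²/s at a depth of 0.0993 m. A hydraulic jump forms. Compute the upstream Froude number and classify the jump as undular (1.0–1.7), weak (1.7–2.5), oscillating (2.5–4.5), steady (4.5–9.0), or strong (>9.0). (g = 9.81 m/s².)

V₁ = q/y₁ = 1.18/0.0993 = 11.9 m/s. Fr₁ = V₁/√(g·y₁) = 11.9/√(9.81×0.0993) = 12.0.
Fr₁ = 12.0 lies in the strong range.

Fr₁ = 12.0; strong jump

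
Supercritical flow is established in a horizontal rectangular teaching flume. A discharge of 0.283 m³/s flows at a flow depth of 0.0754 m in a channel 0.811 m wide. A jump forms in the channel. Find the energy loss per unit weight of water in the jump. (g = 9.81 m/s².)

q = Q/b = 0.283/0.811 = 0.349 m²/s; V₁ = q/y₁ = 4.63 m/s. Fr₁ = V₁/√(g·y₁) = 5.38.
Conjugate-depth relation: y₂/y₁ = ½[√(1 + 8Fr₁²) − 1] = ½[√232.7 − 1] = 7.13.
y₂ = 7.13 × 0.0754 = 0.537 m.
Head loss: ΔE = (y₂ − y₁)³/(4y₁y₂) = (0.537 − 0.0754)³/(4×0.0754×0.537) = 0.0986/0.162 = 0.608 m.

ΔE = 0.608 m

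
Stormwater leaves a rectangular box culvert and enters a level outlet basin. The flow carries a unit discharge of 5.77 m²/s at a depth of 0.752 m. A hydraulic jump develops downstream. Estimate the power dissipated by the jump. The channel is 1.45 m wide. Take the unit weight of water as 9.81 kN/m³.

V₁ = q/y₁ = 5.77/0.752 = 7.67 m/s. Fr₁ = V₁/√(g·y₁) = 7.67/√(9.81×0.752) = 2.82.
By Bélanger, y₂/y₁ = ½[√(1 + 8Fr₁²) − 1] = ½[√64.84 − 1] = 3.53.
y₂ = 3.53 × 0.752 = 2.65 m.
V₂ = q/y₂ = 5.77/2.65 = 2.18 m/s. E₁ = y₁ + V₁²/2g = 3.75 m; E₂ = y₂ + V₂²/2g = 2.89 m. ΔE = E₁ − E₂ = 0.860 m.
Q = q·b = 5.77 × 1.45 = 8.37 m³/s. P = γ·Q·ΔE = 9.81 × 8.37 × 0.860 = 70.6 kW.

P = 70.6 kW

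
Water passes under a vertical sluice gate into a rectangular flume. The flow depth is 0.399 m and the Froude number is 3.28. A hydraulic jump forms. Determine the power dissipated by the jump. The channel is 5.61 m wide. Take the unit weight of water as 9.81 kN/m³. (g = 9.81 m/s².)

P = 108 kW

Fr₁ = 3.28 (given).
By Bélanger, y₂/y₁ = ½[√(1 + 8Fr₁²) − 1] = ½[√87.07 − 1] = 4.17.
y₂ = 4.17 × 0.399 = 1.66 m.
Head loss: ΔE = (y₂ − y₁)³/(4y₁y₂) = (1.66 − 0.399)³/(4×0.399×1.66) = 2.01/2.65 = 0.760 m.
V₁ = Fr₁·√(g·y₁) = 3.28×√(9.81×0.399) = 6.49 m/s; q = V₁·y₁ = 2.59 m²/s. Q = q·b = 2.59 × 5.61 = 14.5 m³/s. P = γ·Q·ΔE = 9.81 × 14.5 × 0.760 = 108 kW.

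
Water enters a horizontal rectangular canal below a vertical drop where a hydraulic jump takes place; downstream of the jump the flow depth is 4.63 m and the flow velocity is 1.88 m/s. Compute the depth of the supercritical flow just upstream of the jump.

y₁ = 0.634 m

Fr₂ = V₂/√(g·y₂) = 1.88/√(9.81×4.63) = 0.279.
Since the conjugate-depth ratio holds either way, y₁/y₂ = ½[√(1 + 8Fr₂²) − 1] = ½[√1.623 − 1] = 0.137.
y₁ = 0.137 × 4.63 = 0.634 m.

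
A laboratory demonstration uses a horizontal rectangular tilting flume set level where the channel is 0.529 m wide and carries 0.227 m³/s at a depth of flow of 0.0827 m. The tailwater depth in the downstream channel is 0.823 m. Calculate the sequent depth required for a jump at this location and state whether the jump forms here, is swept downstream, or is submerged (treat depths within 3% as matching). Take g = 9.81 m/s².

q = Q/b = 0.227/0.529 = 0.429 m²/s; V₁ = q/y₁ = 5.19 m/s. Fr₁ = V₁/√(g·y₁) = 5.76.
Conjugate-depth relation: y₂/y₁ = ½[√(1 + 8Fr₁²) − 1] = ½[√266.5 − 1] = 7.66.
y₂ = 7.66 × 0.0827 = 0.634 m.
Tailwater y_tw = 0.823 m: y_tw > y₂, so the jump is submerged.

y₂ = 0.634 m; the jump is submerged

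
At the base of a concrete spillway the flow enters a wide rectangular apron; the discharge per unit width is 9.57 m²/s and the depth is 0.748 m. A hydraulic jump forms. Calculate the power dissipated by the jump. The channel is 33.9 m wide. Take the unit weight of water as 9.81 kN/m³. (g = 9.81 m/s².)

V₁ = q/y₁ = 9.57/0.748 = 12.8 m/s. Fr₁ = V₁/√(g·y₁) = 12.8/√(9.81×0.748) = 4.72.
Sequent-depth ratio: y₂/y₁ = ½[√(1 + 8Fr₁²) − 1] = ½[√179.5 − 1] = 6.20.
y₂ = 6.20 × 0.748 = 4.64 m.
Head loss: ΔE = (y₂ − y₁)³/(4y₁y₂) = (4.64 − 0.748)³/(4×0.748×4.64) = 58.8/13.9 = 4.24 m.
Q = q·b = 9.57 × 33.9 = 324 m³/s. P = γ·Q·ΔE = 9.81 × 324 × 4.24 = 13487 kW.

P = 13487 kW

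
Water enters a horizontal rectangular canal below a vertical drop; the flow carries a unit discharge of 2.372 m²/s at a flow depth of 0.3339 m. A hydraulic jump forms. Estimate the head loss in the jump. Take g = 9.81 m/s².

V₁ = q/y₁ = 2.372/0.3339 = 7.104 m/s. Fr₁ = V₁/√(g·y₁) = 7.104/√(9.81×0.3339) = 3.925.
Sequent-depth ratio: y₂/y₁ = ½[√(1 + 8Fr₁²) − 1] = ½[√124.25 − 1] = 5.073.
y₂ = 5.073 × 0.3339 = 1.694 m.
Head loss: ΔE = (y₂ − y₁)³/(4y₁y₂) = (1.694 − 0.3339)³/(4×0.3339×1.694) = 2.516/2.263 = 1.112 m.

ΔE = 1.112 m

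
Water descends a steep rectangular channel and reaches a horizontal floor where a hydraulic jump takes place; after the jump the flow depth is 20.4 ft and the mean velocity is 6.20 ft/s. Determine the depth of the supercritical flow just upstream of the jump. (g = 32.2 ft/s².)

Fr₂ = V₂/√(g·y₂) = 6.20/√(32.2×20.4) = 0.242.
Since the conjugate-depth ratio holds either way, y₁/y₂ = ½[√(1 + 8Fr₂²) − 1] = ½[√1.468 − 1] = 0.106.
y₁ = 0.106 × 20.4 = 2.16 ft.

y₁ = 2.16 ft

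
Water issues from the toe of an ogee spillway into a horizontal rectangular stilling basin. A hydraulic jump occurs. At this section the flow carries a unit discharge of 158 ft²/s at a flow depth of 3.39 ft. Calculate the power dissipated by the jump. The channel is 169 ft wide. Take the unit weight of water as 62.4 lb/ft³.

P = 49590 hp

V₁ = q/y₁ = 158/3.39 = 46.6 ft/s. Fr₁ = V₁/√(g·y₁) = 46.6/√(32.2×3.39) = 4.46.
From the momentum equation for a rectangular channel, y₂/y₁ = ½[√(1 + 8Fr₁²) − 1] = ½[√160.2 − 1] = 5.83.
y₂ = 5.83 × 3.39 = 19.8 ft.
V₂ = q/y₂ = 158/19.8 = 8.00 ft/s. E₁ = y₁ + V₁²/2g = 37.1 ft; E₂ = y₂ + V₂²/2g = 20.8 ft. ΔE = E₁ − E₂ = 16.4 ft.
Q = q·b = 158 × 169 = 26702 cfs. P = γ·Q·ΔE/550 = 62.4 × 26702 × 16.4 / 550 = 49590 hp.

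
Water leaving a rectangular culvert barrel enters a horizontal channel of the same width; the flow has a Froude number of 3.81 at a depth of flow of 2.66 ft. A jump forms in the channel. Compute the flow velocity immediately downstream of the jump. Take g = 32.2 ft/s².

V₂ = 7.18 ft/s

Fr₁ = 3.81 (given).
Sequent-depth ratio: y₂/y₁ = ½[√(1 + 8Fr₁²) − 1] = ½[√117.1 − 1] = 4.91.
y₂ = 4.91 × 2.66 = 13.1 ft.
V₁ = Fr₁·√(g·y₁) = 3.81×√(32.2×2.66) = 35.3 ft/s; q = V₁·y₁ = 93.8 ft²/s.
V₂ = q/y₂ = 93.8/13.1 = 7.18 ft/s.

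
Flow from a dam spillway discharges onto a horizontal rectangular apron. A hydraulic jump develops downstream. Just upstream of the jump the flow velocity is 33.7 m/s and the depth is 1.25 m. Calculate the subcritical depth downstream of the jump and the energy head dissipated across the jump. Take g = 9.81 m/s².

Fr₁ = V₁/√(g·y₁) = 33.7/√(9.81×1.25) = 9.62.
From the momentum equation for a rectangular channel, y₂/y₁ = ½[√(1 + 8Fr₁²) − 1] = ½[√741.9 − 1] = 13.1.
y₂ = 13.1 × 1.25 = 16.4 m.
q = V₁·y₁ = 33.7 × 1.25 = 42.1 m²/s. V₂ = q/y₂ = 42.1/16.4 = 2.57 m/s. E₁ = y₁ + V₁²/2g = 59.1 m; E₂ = y₂ + V₂²/2g = 16.7 m. ΔE = E₁ − E₂ = 42.4 m.

y₂ = 16.4 m; ΔE = 42.4 m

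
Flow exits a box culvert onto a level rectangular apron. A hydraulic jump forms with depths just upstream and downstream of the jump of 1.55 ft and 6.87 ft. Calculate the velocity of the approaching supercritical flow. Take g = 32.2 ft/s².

For a rectangular channel the momentum equation gives q² = ½·g·y₁·y₂·(y₁ + y₂) = ½×32.2×1.55×6.87×8.42 = 1444.
q = √1444 = 38.0 ft²/s.
V₁ = q/y₁ = 38.0/1.55 = 24.5 ft/s.

V₁ = 24.5 ft/s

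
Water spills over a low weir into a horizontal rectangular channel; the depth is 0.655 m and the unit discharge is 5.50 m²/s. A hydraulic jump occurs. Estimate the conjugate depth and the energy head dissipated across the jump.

V₁ = q/y₁ = 5.50/0.655 = 8.40 m/s. Fr₁ = V₁/√(g·y₁) = 8.40/√(9.81×0.655) = 3.31.
By Bélanger, y₂/y₁ = ½[√(1 + 8Fr₁²) − 1] = ½[√88.79 − 1] = 4.21.
y₂ = 4.21 × 0.655 = 2.76 m.
Head loss: ΔE = (y₂ − y₁)³/(4y₁y₂) = (2.76 − 0.655)³/(4×0.655×2.76) = 9.31/7.23 = 1.29 m.

y₂ = 2.76 m; ΔE = 1.29 m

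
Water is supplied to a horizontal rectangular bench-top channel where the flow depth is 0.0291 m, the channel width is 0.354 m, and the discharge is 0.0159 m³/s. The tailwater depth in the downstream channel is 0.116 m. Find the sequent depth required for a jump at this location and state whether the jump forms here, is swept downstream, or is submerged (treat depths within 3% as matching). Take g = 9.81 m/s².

q = Q/b = 0.0159/0.354 = 0.0449 m²/s; V₁ = q/y₁ = 1.54 m/s. Fr₁ = V₁/√(g·y₁) = 2.89.
By Bélanger, y₂/y₁ = ½[√(1 + 8Fr₁²) − 1] = ½[√67.76 − 1] = 3.62.
y₂ = 3.62 × 0.0291 = 0.105 m.
Tailwater y_tw = 0.116 m: y_tw > y₂, so the jump is submerged.

y₂ = 0.105 m; the jump is submerged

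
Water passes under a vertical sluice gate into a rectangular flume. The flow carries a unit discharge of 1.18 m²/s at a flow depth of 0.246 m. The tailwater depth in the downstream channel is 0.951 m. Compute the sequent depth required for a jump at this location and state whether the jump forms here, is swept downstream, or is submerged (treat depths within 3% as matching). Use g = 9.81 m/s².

y₂ = 0.958 m; the jump forms here

V₁ = q/y₁ = 1.18/0.246 = 4.80 m/s. Fr₁ = V₁/√(g·y₁) = 4.80/√(9.81×0.246) = 3.09.
Conjugate-depth relation: y₂/y₁ = ½[√(1 + 8Fr₁²) − 1] = ½[√77.27 − 1] = 3.90.
y₂ = 3.90 × 0.246 = 0.958 m.
Tailwater y_tw = 0.951 m: y_tw ≈ y₂, so the jump forms here.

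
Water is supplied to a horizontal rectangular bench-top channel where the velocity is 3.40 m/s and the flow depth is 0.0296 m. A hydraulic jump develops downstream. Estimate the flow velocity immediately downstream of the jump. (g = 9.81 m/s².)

Fr₁ = V₁/√(g·y₁) = 3.40/√(9.81×0.0296) = 6.31.
From the momentum equation for a rectangular channel, y₂/y₁ = ½[√(1 + 8Fr₁²) − 1] = ½[√319.5 − 1] = 8.44.
y₂ = 8.44 × 0.0296 = 0.250 m.
q = V₁·y₁ = 3.40 × 0.0296 = 0.101 m²/s.
V₂ = q/y₂ = 0.101/0.250 = 0.403 m/s.

V₂ = 0.403 m/s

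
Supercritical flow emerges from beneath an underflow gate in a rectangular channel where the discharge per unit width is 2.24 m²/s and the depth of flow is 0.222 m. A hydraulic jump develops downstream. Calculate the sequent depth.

V₁ = q/y₁ = 2.24/0.222 = 10.1 m/s. Fr₁ = V₁/√(g·y₁) = 10.1/√(9.81×0.222) = 6.84.
By Bélanger, y₂/y₁ = ½[√(1 + 8Fr₁²) − 1] = ½[√375.0 − 1] = 9.18.
y₂ = 9.18 × 0.222 = 2.04 m.

y₂ = 2.04 m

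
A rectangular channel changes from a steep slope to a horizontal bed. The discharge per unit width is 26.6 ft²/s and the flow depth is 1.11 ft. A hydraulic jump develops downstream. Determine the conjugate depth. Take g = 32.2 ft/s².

V₁ = q/y₁ = 26.6/1.11 = 24.0 ft/s. Fr₁ = V₁/√(g·y₁) = 24.0/√(32.2×1.11) = 4.01.
Conjugate-depth relation: y₂/y₁ = ½[√(1 + 8Fr₁²) − 1] = ½[√129.5 − 1] = 5.19.
y₂ = 5.19 × 1.11 = 5.76 ft.

y₂ = 5.76 ft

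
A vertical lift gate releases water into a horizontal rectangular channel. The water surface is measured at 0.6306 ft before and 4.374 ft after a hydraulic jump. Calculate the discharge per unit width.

q = 14.91 ft²/s

For a rectangular channel the momentum equation gives q² = ½·g·y₁·y₂·(y₁ + y₂) = ½×32.2×0.6306×4.374×5.005 = 222.2.
q = √222.2 = 14.91 ft²/s.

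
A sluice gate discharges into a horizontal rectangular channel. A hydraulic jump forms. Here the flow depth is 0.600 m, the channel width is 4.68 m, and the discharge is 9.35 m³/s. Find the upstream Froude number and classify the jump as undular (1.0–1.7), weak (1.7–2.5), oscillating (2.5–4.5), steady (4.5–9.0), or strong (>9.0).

Fr₁ = 1.37; undular jump

q = Q/b = 9.35/4.68 = 2.00 m²/s; V₁ = q/y₁ = 3.33 m/s. Fr₁ = V₁/√(g·y₁) = 1.37.
Fr₁ = 1.37 lies in the undular range.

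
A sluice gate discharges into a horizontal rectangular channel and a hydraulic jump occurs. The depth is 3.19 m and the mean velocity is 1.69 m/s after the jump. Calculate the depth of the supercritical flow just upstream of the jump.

Fr₂ = V₂/√(g·y₂) = 1.69/√(9.81×3.19) = 0.302.
From the momentum equation (using Fr₂), y₁/y₂ = ½[√(1 + 8Fr₂²) − 1] = ½[√1.730 − 1] = 0.158.
y₁ = 0.158 × 3.19 = 0.503 m.

y₁ = 0.503 m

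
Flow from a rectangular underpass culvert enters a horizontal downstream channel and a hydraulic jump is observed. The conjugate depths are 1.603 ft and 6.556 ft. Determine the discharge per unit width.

q = 37.16 ft²/s

For a rectangular channel the momentum equation gives q² = ½·g·y₁·y₂·(y₁ + y₂) = ½×32.2×1.603×6.556×8.159 = 1380.
q = √1380 = 37.16 ft²/s.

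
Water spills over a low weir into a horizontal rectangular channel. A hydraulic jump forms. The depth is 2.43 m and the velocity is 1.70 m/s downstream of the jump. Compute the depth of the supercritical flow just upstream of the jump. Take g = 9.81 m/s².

Fr₂ = V₂/√(g·y₂) = 1.70/√(9.81×2.43) = 0.348.
From the momentum equation (using Fr₂), y₁/y₂ = ½[√(1 + 8Fr₂²) − 1] = ½[√1.970 − 1] = 0.202.
y₁ = 0.202 × 2.43 = 0.490 m.

y₁ = 0.490 m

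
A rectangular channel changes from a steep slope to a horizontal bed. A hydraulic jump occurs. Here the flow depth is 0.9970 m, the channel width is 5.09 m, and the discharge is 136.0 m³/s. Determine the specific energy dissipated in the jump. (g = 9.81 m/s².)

ΔE = 25.74 m

q = Q/b = 136.0/5.09 = 26.72 m²/s; V₁ = q/y₁ = 26.80 m/s. Fr₁ = V₁/√(g·y₁) = 8.569.
Conjugate-depth relation: y₂/y₁ = ½[√(1 + 8Fr₁²) − 1] = ½[√588.46 − 1] = 11.63.
y₂ = 11.63 × 0.9970 = 11.59 m.
Head loss: ΔE = (y₂ − y₁)³/(4y₁y₂) = (11.59 − 0.9970)³/(4×0.9970×11.59) = 1190/46.24 = 25.74 m.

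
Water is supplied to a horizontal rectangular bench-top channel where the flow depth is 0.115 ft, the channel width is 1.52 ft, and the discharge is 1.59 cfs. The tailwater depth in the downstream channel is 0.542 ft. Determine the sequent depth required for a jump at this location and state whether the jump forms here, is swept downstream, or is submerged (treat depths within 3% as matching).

y₂ = 0.713 ft; the jump is swept downstream

q = Q/b = 1.59/1.52 = 1.05 ft²/s; V₁ = q/y₁ = 9.10 ft/s. Fr₁ = V₁/√(g·y₁) = 4.73.
From the momentum equation for a rectangular channel, y₂/y₁ = ½[√(1 + 8Fr₁²) − 1] = ½[√179.8 − 1] = 6.20.
y₂ = 6.20 × 0.115 = 0.713 ft.
Tailwater y_tw = 0.542 ft: y_tw < y₂, so the jump is swept downstream.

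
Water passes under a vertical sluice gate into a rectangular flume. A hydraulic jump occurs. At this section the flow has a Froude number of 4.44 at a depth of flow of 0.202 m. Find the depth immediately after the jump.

y₂ = 1.17 m

Fr₁ = 4.44 (given).
Sequent-depth ratio: y₂/y₁ = ½[√(1 + 8Fr₁²) − 1] = ½[√158.7 − 1] = 5.80.
y₂ = 5.80 × 0.202 = 1.17 m.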